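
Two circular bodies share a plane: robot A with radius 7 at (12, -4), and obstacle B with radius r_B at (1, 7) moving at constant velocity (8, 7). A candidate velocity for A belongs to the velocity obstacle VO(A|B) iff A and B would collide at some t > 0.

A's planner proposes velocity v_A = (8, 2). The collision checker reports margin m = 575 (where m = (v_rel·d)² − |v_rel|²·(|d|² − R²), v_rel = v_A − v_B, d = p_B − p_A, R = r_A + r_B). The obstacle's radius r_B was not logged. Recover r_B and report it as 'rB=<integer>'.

m = 575
d = (-11, 11);  v_rel = (0, -5),  |v_rel|² = 25
v_rel×d = (0)·(11) − (-5)·(-11) = -55
since m = R²·25 − (-55)²:  R² = (3025 + 575) / 25 = 144
R = √144 = 12  ⇒  r_B = 12 − 7 = 5

rB=5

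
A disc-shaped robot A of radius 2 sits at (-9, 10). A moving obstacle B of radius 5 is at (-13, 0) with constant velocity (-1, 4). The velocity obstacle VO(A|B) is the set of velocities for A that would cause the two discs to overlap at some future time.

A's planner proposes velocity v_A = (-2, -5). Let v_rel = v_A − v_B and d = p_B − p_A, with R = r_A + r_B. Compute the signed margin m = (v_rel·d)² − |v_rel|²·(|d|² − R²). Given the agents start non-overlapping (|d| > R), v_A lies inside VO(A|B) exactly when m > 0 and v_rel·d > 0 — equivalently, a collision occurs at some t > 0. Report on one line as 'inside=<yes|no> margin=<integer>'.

d = (-4, -10),  |d|² = 116;  R = 2+5 = 7,  c = 116−7² = 67
v_rel = (-1, -9),  |v_rel|² = 82;  v_rel·d = (-1)·(-4) + (-9)·(-10) = 94
82·t² − 188·t + 67 = 0  ⇒  m = 94² − 82·67 = 3342
m = 3342 > 0,  v_rel·d = 94 > 0  ⇒  inside

inside=yes margin=3342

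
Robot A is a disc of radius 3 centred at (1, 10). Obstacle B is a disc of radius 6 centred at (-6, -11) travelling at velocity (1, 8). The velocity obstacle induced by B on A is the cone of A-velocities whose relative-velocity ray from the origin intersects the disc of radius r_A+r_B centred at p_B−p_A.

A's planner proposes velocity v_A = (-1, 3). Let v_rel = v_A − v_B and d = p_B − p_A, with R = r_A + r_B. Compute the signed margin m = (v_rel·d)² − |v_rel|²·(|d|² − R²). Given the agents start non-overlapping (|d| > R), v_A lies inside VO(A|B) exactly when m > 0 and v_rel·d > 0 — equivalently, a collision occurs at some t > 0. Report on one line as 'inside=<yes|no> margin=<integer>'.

d = (-7, -21),  |d|² = 490;  R = 3+6 = 9,  c = 490−9² = 409
v_rel = (-2, -5),  |v_rel|² = 29;  v_rel·d = (-2)·(-7) + (-5)·(-21) = 119
29·t² − 238·t + 409 = 0  ⇒  m = 119² − 29·409 = 2300
m = 2300 > 0,  v_rel·d = 119 > 0  ⇒  inside

inside=yes margin=2300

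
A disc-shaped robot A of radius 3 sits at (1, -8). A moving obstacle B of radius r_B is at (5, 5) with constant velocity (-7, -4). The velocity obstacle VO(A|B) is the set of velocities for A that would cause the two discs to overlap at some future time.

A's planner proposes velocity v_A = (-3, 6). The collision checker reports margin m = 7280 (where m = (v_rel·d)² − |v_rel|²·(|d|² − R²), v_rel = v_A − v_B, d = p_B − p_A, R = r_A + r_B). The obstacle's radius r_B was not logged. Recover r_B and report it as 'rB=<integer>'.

m = 7280
d = (4, 13);  v_rel = (4, 10),  |v_rel|² = 116
v_rel×d = (4)·(13) − (10)·(4) = 12
since m = R²·116 − 12²:  R² = (144 + 7280) / 116 = 64
R = √64 = 8  ⇒  r_B = 8 − 3 = 5

rB=5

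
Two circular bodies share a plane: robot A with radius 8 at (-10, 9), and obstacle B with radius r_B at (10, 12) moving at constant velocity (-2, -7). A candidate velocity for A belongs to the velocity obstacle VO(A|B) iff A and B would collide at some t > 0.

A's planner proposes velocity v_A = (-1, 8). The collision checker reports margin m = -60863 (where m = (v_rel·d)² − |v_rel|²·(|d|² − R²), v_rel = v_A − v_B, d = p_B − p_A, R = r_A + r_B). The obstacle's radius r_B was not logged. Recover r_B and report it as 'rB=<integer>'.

m = -60863
d = (20, 3);  v_rel = (1, 15),  |v_rel|² = 226
v_rel×d = (1)·(3) − (15)·(20) = -297
since m = R²·226 − (-297)²:  R² = (88209 + -60863) / 226 = 121
R = √121 = 11  ⇒  r_B = 11 − 8 = 3

rB=3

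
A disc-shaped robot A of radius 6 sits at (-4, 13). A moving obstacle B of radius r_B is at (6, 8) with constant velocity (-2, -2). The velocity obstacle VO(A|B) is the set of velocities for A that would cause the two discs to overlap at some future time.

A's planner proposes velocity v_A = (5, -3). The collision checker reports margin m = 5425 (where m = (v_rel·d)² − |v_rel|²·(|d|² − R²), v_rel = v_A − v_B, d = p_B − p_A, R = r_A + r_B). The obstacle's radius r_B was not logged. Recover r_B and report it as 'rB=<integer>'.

m = 5425
d = (10, -5);  v_rel = (7, -1),  |v_rel|² = 50
v_rel×d = (7)·(-5) − (-1)·(10) = -25
since m = R²·50 − (-25)²:  R² = (625 + 5425) / 50 = 121
R = √121 = 11  ⇒  r_B = 11 − 6 = 5

rB=5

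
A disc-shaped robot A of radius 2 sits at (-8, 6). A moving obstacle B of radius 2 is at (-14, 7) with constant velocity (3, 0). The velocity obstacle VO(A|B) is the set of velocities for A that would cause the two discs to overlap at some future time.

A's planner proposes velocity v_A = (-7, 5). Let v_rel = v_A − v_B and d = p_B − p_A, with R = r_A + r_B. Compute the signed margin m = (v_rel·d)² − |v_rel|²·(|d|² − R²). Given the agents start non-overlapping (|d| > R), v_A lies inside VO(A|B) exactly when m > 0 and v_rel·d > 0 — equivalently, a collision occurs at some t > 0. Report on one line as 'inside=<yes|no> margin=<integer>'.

d = (-6, 1),  |d|² = 37;  R = 2+2 = 4,  c = 37−4² = 21
v_rel = (-10, 5),  |v_rel|² = 125;  v_rel·d = (-10)·(-6) + (5)·(1) = 65
125·t² − 130·t + 21 = 0  ⇒  m = 65² − 125·21 = 1600
m = 1600 > 0,  v_rel·d = 65 > 0  ⇒  inside

inside=yes margin=1600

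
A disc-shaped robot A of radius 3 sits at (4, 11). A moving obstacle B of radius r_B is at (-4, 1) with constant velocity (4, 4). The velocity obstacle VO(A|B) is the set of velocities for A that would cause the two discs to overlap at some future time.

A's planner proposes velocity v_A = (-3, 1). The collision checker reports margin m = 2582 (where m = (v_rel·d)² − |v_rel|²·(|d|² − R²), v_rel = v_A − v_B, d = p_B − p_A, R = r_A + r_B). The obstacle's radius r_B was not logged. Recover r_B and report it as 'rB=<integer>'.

m = 2582
d = (-8, -10);  v_rel = (-7, -3),  |v_rel|² = 58
v_rel×d = (-7)·(-10) − (-3)·(-8) = 46
since m = R²·58 − 46²:  R² = (2116 + 2582) / 58 = 81
R = √81 = 9  ⇒  r_B = 9 − 3 = 6

rB=6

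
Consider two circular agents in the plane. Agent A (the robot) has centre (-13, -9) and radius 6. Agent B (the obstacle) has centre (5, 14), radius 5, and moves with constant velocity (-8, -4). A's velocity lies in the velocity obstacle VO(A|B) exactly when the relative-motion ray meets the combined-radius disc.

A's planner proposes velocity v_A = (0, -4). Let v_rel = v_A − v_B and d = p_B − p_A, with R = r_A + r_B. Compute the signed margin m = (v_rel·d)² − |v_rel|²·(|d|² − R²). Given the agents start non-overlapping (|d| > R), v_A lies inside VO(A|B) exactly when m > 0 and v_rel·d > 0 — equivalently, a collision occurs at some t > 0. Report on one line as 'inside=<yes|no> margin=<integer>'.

d = (18, 23),  |d|² = 853;  R = 6+5 = 11,  c = 853−11² = 732
v_rel = (8, 0),  |v_rel|² = 64;  v_rel·d = (8)·(18) + (0)·(23) = 144
64·t² − 288·t + 732 = 0  ⇒  m = 144² − 64·732 = -26112
m = -26112 < 0,  v_rel·d = 144 > 0  ⇒  outside

inside=no margin=-26112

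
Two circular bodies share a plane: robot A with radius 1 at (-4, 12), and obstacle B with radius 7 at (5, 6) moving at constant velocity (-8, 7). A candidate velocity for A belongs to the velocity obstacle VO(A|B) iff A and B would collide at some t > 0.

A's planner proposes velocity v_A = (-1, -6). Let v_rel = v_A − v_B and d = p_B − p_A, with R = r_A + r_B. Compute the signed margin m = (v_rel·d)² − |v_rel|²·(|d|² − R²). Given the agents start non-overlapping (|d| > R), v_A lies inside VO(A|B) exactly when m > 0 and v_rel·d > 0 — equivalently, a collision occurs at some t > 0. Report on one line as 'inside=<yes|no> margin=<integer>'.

d = (9, -6),  |d|² = 117;  R = 1+7 = 8,  c = 117−8² = 53
v_rel = (7, -13),  |v_rel|² = 218;  v_rel·d = (7)·(9) + (-13)·(-6) = 141
218·t² − 282·t + 53 = 0  ⇒  m = 141² − 218·53 = 8327
m = 8327 > 0,  v_rel·d = 141 > 0  ⇒  inside

inside=yes margin=8327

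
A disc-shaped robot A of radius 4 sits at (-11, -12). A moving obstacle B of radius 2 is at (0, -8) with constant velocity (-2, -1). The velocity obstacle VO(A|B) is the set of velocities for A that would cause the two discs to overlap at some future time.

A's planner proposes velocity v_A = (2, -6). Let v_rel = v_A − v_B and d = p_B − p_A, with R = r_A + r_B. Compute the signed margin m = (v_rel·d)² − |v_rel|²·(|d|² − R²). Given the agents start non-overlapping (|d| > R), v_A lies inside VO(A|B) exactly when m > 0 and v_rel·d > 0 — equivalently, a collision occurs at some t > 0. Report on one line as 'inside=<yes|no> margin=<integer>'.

d = (11, 4),  |d|² = 137;  R = 4+2 = 6,  c = 137−6² = 101
v_rel = (4, -5),  |v_rel|² = 41;  v_rel·d = (4)·(11) + (-5)·(4) = 24
41·t² − 48·t + 101 = 0  ⇒  m = 24² − 41·101 = -3565
m = -3565 < 0,  v_rel·d = 24 > 0  ⇒  outside

inside=no margin=-3565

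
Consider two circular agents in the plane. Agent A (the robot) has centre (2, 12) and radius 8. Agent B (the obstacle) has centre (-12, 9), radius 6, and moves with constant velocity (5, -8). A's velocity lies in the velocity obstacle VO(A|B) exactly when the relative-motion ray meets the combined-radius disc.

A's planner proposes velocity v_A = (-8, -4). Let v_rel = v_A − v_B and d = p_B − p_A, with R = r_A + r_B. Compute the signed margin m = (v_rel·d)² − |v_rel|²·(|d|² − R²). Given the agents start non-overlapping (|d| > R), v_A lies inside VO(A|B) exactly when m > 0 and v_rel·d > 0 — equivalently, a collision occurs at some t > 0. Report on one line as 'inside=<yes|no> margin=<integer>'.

d = (-14, -3),  |d|² = 205;  R = 8+6 = 14,  c = 205−14² = 9
v_rel = (-13, 4),  |v_rel|² = 185;  v_rel·d = (-13)·(-14) + (4)·(-3) = 170
185·t² − 340·t + 9 = 0  ⇒  m = 170² − 185·9 = 27235
m = 27235 > 0,  v_rel·d = 170 > 0  ⇒  inside

inside=yes margin=27235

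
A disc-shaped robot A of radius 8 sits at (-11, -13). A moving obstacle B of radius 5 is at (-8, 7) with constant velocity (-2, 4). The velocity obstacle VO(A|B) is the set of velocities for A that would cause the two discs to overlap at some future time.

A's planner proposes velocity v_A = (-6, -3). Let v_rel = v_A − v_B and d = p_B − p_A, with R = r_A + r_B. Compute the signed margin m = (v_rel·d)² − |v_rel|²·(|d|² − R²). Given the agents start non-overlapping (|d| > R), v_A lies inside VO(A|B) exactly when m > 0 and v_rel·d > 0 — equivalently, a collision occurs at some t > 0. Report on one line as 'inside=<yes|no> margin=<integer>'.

d = (3, 20),  |d|² = 409;  R = 8+5 = 13,  c = 409−13² = 240
v_rel = (-4, -7),  |v_rel|² = 65;  v_rel·d = (-4)·(3) + (-7)·(20) = -152
65·t² + 304·t + 240 = 0  ⇒  m = (-152)² − 65·240 = 7504
m = 7504 > 0,  v_rel·d = -152 < 0  ⇒  outside

inside=no margin=7504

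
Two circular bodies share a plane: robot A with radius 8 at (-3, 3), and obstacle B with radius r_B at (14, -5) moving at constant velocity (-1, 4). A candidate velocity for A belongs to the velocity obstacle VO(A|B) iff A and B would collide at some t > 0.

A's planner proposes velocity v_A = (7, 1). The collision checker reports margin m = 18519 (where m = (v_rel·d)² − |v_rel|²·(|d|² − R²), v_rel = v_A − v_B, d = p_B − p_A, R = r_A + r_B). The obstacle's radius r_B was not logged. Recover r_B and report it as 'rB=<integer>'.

m = 18519
d = (17, -8);  v_rel = (8, -3),  |v_rel|² = 73
v_rel×d = (8)·(-8) − (-3)·(17) = -13
since m = R²·73 − (-13)²:  R² = (169 + 18519) / 73 = 256
R = √256 = 16  ⇒  r_B = 16 − 8 = 8

rB=8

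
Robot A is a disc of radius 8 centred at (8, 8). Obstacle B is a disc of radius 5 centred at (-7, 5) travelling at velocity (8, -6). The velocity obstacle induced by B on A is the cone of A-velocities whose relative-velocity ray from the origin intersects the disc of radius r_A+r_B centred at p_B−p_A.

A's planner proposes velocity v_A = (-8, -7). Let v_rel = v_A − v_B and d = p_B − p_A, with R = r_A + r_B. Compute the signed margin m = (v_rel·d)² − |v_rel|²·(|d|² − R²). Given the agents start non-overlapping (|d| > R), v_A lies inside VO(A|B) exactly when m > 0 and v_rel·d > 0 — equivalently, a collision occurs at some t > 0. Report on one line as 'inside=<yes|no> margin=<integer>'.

d = (-15, -3),  |d|² = 234;  R = 8+5 = 13,  c = 234−13² = 65
v_rel = (-16, -1),  |v_rel|² = 257;  v_rel·d = (-16)·(-15) + (-1)·(-3) = 243
257·t² − 486·t + 65 = 0  ⇒  m = 243² − 257·65 = 42344
m = 42344 > 0,  v_rel·d = 243 > 0  ⇒  inside

inside=yes margin=42344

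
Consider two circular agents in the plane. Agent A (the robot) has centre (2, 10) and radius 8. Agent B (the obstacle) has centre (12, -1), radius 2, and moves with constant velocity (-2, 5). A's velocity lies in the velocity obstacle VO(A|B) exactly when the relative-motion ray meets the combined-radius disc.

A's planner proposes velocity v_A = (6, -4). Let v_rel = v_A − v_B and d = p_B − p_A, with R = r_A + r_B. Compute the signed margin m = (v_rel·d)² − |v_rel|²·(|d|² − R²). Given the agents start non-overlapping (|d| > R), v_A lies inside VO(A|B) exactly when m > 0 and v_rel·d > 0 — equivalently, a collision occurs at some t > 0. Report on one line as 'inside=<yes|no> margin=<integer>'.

d = (10, -11),  |d|² = 221;  R = 8+2 = 10,  c = 221−10² = 121
v_rel = (8, -9),  |v_rel|² = 145;  v_rel·d = (8)·(10) + (-9)·(-11) = 179
145·t² − 358·t + 121 = 0  ⇒  m = 179² − 145·121 = 14496
m = 14496 > 0,  v_rel·d = 179 > 0  ⇒  inside

inside=yes margin=14496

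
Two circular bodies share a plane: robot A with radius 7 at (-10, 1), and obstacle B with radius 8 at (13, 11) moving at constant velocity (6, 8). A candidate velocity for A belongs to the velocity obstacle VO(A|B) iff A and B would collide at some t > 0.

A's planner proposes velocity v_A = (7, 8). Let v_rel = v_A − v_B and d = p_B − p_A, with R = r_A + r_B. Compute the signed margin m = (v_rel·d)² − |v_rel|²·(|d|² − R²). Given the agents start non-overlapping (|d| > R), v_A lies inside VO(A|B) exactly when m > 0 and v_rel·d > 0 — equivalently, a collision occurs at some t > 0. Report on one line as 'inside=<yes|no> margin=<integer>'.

d = (23, 10),  |d|² = 629;  R = 7+8 = 15,  c = 629−15² = 404
v_rel = (1, 0),  |v_rel|² = 1;  v_rel·d = (1)·(23) + (0)·(10) = 23
1·t² − 46·t + 404 = 0  ⇒  m = 23² − 1·404 = 125
m = 125 > 0,  v_rel·d = 23 > 0  ⇒  inside

inside=yes margin=125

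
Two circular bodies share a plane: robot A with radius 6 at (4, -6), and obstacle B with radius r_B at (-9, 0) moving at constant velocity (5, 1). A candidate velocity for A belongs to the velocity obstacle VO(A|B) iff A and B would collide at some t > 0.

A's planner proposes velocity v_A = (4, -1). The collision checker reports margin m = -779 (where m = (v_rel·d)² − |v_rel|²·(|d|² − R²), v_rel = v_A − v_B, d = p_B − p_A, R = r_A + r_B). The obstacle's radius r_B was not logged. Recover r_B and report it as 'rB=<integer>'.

m = -779
d = (-13, 6);  v_rel = (-1, -2),  |v_rel|² = 5
v_rel×d = (-1)·(6) − (-2)·(-13) = -32
since m = R²·5 − (-32)²:  R² = (1024 + -779) / 5 = 49
R = √49 = 7  ⇒  r_B = 7 − 6 = 1

rB=1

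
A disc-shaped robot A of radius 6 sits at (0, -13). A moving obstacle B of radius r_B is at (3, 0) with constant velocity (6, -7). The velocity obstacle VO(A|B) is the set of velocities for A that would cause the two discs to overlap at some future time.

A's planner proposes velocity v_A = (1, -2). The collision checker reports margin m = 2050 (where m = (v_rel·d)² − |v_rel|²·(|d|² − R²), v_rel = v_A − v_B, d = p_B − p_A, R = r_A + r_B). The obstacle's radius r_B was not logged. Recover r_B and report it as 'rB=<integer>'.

m = 2050
d = (3, 13);  v_rel = (-5, 5),  |v_rel|² = 50
v_rel×d = (-5)·(13) − (5)·(3) = -80
since m = R²·50 − (-80)²:  R² = (6400 + 2050) / 50 = 169
R = √169 = 13  ⇒  r_B = 13 − 6 = 7

rB=7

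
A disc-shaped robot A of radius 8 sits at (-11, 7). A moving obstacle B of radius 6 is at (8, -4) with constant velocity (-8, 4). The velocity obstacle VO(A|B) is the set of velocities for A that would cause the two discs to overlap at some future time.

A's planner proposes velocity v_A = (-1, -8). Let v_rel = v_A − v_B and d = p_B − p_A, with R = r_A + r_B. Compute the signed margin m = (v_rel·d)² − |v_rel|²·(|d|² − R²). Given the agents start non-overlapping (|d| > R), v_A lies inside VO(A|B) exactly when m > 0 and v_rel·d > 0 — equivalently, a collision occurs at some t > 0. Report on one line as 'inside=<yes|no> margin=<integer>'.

d = (19, -11),  |d|² = 482;  R = 8+6 = 14,  c = 482−14² = 286
v_rel = (7, -12),  |v_rel|² = 193;  v_rel·d = (7)·(19) + (-12)·(-11) = 265
193·t² − 530·t + 286 = 0  ⇒  m = 265² − 193·286 = 15027
m = 15027 > 0,  v_rel·d = 265 > 0  ⇒  inside

inside=yes margin=15027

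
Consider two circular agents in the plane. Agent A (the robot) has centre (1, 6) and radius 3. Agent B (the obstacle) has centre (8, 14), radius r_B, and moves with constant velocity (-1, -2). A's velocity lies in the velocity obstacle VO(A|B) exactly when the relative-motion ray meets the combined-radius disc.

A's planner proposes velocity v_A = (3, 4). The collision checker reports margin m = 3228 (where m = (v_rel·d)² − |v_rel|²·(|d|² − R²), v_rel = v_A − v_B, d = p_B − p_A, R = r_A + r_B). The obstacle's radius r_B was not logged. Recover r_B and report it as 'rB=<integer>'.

m = 3228
d = (7, 8);  v_rel = (4, 6),  |v_rel|² = 52
v_rel×d = (4)·(8) − (6)·(7) = -10
since m = R²·52 − (-10)²:  R² = (100 + 3228) / 52 = 64
R = √64 = 8  ⇒  r_B = 8 − 3 = 5

rB=5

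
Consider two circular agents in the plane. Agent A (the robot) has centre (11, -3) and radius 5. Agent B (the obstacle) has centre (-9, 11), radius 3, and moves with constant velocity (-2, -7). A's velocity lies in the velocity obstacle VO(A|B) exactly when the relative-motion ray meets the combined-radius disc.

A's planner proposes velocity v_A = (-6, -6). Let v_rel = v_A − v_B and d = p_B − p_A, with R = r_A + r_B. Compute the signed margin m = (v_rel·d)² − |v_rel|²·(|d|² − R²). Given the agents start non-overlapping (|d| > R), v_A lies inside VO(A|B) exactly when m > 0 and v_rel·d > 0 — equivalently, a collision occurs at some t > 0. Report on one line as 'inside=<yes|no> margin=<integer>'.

d = (-20, 14),  |d|² = 596;  R = 5+3 = 8,  c = 596−8² = 532
v_rel = (-4, 1),  |v_rel|² = 17;  v_rel·d = (-4)·(-20) + (1)·(14) = 94
17·t² − 188·t + 532 = 0  ⇒  m = 94² − 17·532 = -208
m = -208 < 0,  v_rel·d = 94 > 0  ⇒  outside

inside=no margin=-208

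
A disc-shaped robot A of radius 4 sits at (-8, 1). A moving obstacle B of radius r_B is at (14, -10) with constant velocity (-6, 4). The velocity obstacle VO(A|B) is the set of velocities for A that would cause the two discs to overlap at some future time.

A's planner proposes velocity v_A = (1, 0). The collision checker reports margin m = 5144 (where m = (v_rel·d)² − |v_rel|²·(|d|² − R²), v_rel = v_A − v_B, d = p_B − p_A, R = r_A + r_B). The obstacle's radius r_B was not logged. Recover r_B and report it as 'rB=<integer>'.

m = 5144
d = (22, -11);  v_rel = (7, -4),  |v_rel|² = 65
v_rel×d = (7)·(-11) − (-4)·(22) = 11
since m = R²·65 − 11²:  R² = (121 + 5144) / 65 = 81
R = √81 = 9  ⇒  r_B = 9 − 4 = 5

rB=5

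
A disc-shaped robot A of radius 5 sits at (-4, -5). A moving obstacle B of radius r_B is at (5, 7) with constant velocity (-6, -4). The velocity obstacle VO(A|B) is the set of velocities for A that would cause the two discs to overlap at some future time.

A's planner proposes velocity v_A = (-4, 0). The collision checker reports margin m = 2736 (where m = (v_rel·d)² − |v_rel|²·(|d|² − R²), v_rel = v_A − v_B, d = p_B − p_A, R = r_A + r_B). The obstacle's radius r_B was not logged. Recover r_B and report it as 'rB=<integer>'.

m = 2736
d = (9, 12);  v_rel = (2, 4),  |v_rel|² = 20
v_rel×d = (2)·(12) − (4)·(9) = -12
since m = R²·20 − (-12)²:  R² = (144 + 2736) / 20 = 144
R = √144 = 12  ⇒  r_B = 12 − 5 = 7

rB=7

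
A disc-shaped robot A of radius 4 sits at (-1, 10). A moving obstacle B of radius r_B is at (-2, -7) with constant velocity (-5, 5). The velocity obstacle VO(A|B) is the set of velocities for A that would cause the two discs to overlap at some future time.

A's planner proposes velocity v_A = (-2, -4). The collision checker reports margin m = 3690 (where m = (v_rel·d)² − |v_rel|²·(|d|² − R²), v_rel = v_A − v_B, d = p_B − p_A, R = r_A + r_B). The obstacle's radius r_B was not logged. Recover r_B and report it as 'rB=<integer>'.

m = 3690
d = (-1, -17);  v_rel = (3, -9),  |v_rel|² = 90
v_rel×d = (3)·(-17) − (-9)·(-1) = -60
since m = R²·90 − (-60)²:  R² = (3600 + 3690) / 90 = 81
R = √81 = 9  ⇒  r_B = 9 − 4 = 5

rB=5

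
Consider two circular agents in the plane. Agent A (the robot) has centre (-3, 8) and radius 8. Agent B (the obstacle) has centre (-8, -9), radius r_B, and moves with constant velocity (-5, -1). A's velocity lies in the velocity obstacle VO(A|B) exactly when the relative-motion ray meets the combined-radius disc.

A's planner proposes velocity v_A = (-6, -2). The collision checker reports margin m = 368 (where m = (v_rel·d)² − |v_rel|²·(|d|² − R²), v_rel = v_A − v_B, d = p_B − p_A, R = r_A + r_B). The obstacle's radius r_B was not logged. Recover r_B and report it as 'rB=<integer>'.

m = 368
d = (-5, -17);  v_rel = (-1, -1),  |v_rel|² = 2
v_rel×d = (-1)·(-17) − (-1)·(-5) = 12
since m = R²·2 − 12²:  R² = (144 + 368) / 2 = 256
R = √256 = 16  ⇒  r_B = 16 − 8 = 8

rB=8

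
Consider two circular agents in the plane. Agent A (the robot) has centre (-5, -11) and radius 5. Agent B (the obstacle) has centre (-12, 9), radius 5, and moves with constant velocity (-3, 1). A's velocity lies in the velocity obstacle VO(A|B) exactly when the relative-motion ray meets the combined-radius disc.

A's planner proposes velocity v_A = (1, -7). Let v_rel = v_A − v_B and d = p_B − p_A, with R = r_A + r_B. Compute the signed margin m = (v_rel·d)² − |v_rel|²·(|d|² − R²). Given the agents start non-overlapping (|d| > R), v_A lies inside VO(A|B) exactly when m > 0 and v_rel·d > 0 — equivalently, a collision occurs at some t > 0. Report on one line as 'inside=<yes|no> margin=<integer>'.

d = (-7, 20),  |d|² = 449;  R = 5+5 = 10,  c = 449−10² = 349
v_rel = (4, -8),  |v_rel|² = 80;  v_rel·d = (4)·(-7) + (-8)·(20) = -188
80·t² + 376·t + 349 = 0  ⇒  m = (-188)² − 80·349 = 7424
m = 7424 > 0,  v_rel·d = -188 < 0  ⇒  outside

inside=no margin=7424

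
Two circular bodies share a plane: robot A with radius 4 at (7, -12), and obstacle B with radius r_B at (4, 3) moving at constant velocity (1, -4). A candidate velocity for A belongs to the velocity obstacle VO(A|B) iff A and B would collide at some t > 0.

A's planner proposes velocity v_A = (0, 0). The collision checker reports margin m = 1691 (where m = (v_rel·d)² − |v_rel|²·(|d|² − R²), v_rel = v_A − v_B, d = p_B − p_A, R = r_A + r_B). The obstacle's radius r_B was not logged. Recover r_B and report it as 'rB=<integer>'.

m = 1691
d = (-3, 15);  v_rel = (-1, 4),  |v_rel|² = 17
v_rel×d = (-1)·(15) − (4)·(-3) = -3
since m = R²·17 − (-3)²:  R² = (9 + 1691) / 17 = 100
R = √100 = 10  ⇒  r_B = 10 − 4 = 6

rB=6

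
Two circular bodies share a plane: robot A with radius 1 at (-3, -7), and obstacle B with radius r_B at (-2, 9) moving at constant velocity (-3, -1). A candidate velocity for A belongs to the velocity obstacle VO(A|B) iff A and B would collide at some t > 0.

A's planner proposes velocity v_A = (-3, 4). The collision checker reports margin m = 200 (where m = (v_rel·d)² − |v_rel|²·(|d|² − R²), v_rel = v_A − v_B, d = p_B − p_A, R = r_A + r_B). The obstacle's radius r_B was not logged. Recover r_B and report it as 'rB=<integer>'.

m = 200
d = (1, 16);  v_rel = (0, 5),  |v_rel|² = 25
v_rel×d = (0)·(16) − (5)·(1) = -5
since m = R²·25 − (-5)²:  R² = (25 + 200) / 25 = 9
R = √9 = 3  ⇒  r_B = 3 − 1 = 2

rB=2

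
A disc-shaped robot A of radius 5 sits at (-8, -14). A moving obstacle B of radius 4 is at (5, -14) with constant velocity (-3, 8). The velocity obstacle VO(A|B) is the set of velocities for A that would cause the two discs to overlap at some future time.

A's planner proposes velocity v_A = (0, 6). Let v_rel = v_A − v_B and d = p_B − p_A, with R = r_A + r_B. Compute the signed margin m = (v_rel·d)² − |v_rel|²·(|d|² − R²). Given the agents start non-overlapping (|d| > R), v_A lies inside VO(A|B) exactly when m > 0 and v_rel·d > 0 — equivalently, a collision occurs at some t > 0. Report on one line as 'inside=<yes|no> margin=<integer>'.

d = (13, 0),  |d|² = 169;  R = 5+4 = 9,  c = 169−9² = 88
v_rel = (3, -2),  |v_rel|² = 13;  v_rel·d = (3)·(13) + (-2)·(0) = 39
13·t² − 78·t + 88 = 0  ⇒  m = 39² − 13·88 = 377
m = 377 > 0,  v_rel·d = 39 > 0  ⇒  inside

inside=yes margin=377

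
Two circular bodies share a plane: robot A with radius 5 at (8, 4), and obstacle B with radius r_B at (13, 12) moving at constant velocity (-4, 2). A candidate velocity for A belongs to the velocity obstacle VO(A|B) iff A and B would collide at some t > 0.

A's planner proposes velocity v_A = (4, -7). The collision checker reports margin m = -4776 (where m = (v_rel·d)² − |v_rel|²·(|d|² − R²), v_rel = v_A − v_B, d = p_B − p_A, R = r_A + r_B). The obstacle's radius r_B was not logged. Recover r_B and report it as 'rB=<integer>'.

m = -4776
d = (5, 8);  v_rel = (8, -9),  |v_rel|² = 145
v_rel×d = (8)·(8) − (-9)·(5) = 109
since m = R²·145 − 109²:  R² = (11881 + -4776) / 145 = 49
R = √49 = 7  ⇒  r_B = 7 − 5 = 2

rB=2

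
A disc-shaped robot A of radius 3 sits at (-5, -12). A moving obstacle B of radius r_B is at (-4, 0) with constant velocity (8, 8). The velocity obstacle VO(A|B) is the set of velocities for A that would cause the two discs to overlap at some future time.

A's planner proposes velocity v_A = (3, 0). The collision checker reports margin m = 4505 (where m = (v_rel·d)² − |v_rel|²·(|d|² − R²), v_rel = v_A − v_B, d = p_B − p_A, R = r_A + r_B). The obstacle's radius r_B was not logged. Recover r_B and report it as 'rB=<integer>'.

m = 4505
d = (1, 12);  v_rel = (-5, -8),  |v_rel|² = 89
v_rel×d = (-5)·(12) − (-8)·(1) = -52
since m = R²·89 − (-52)²:  R² = (2704 + 4505) / 89 = 81
R = √81 = 9  ⇒  r_B = 9 − 3 = 6

rB=6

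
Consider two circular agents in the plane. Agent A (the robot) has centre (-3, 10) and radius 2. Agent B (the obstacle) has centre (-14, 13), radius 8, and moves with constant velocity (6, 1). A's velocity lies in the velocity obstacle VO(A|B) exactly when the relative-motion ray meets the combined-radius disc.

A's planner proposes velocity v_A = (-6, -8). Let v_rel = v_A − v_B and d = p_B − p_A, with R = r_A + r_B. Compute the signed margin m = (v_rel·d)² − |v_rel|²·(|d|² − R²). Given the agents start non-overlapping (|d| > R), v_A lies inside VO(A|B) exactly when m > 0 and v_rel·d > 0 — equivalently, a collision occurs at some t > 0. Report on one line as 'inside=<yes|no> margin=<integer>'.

d = (-11, 3),  |d|² = 130;  R = 2+8 = 10,  c = 130−10² = 30
v_rel = (-12, -9),  |v_rel|² = 225;  v_rel·d = (-12)·(-11) + (-9)·(3) = 105
225·t² − 210·t + 30 = 0  ⇒  m = 105² − 225·30 = 4275
m = 4275 > 0,  v_rel·d = 105 > 0  ⇒  inside

inside=yes margin=4275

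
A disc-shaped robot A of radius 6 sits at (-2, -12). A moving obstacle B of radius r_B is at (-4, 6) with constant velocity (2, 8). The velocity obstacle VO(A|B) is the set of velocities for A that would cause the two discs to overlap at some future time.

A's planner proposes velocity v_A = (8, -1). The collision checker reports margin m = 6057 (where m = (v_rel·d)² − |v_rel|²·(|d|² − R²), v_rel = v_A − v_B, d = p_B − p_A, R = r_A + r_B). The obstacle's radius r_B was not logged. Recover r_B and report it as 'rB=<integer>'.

m = 6057
d = (-2, 18);  v_rel = (6, -9),  |v_rel|² = 117
v_rel×d = (6)·(18) − (-9)·(-2) = 90
since m = R²·117 − 90²:  R² = (8100 + 6057) / 117 = 121
R = √121 = 11  ⇒  r_B = 11 − 6 = 5

rB=5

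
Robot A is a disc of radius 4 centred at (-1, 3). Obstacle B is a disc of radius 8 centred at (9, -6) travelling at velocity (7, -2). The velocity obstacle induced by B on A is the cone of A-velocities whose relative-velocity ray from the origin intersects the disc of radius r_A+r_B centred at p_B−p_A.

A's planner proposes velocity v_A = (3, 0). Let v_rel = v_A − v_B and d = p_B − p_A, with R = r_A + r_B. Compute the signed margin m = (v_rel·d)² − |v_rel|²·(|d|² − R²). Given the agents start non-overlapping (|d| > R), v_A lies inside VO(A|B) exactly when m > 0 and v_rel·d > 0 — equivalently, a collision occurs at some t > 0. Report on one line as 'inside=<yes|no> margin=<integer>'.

d = (10, -9),  |d|² = 181;  R = 4+8 = 12,  c = 181−12² = 37
v_rel = (-4, 2),  |v_rel|² = 20;  v_rel·d = (-4)·(10) + (2)·(-9) = -58
20·t² + 116·t + 37 = 0  ⇒  m = (-58)² − 20·37 = 2624
m = 2624 > 0,  v_rel·d = -58 < 0  ⇒  outside

inside=no margin=2624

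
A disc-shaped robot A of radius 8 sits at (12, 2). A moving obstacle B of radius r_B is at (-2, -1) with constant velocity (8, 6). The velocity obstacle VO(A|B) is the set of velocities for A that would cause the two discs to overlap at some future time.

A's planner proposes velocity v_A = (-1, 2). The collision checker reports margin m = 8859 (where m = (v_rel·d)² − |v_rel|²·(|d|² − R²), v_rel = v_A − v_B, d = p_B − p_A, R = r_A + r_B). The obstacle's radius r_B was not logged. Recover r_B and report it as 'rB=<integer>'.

m = 8859
d = (-14, -3);  v_rel = (-9, -4),  |v_rel|² = 97
v_rel×d = (-9)·(-3) − (-4)·(-14) = -29
since m = R²·97 − (-29)²:  R² = (841 + 8859) / 97 = 100
R = √100 = 10  ⇒  r_B = 10 − 8 = 2

rB=2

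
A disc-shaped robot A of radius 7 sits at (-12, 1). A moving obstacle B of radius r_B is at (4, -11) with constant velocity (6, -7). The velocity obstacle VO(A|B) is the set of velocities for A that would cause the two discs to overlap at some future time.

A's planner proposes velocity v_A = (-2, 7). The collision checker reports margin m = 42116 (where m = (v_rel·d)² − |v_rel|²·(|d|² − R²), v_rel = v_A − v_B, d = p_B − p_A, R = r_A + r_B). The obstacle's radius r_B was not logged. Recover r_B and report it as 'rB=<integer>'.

m = 42116
d = (16, -12);  v_rel = (-8, 14),  |v_rel|² = 260
v_rel×d = (-8)·(-12) − (14)·(16) = -128
since m = R²·260 − (-128)²:  R² = (16384 + 42116) / 260 = 225
R = √225 = 15  ⇒  r_B = 15 − 7 = 8

rB=8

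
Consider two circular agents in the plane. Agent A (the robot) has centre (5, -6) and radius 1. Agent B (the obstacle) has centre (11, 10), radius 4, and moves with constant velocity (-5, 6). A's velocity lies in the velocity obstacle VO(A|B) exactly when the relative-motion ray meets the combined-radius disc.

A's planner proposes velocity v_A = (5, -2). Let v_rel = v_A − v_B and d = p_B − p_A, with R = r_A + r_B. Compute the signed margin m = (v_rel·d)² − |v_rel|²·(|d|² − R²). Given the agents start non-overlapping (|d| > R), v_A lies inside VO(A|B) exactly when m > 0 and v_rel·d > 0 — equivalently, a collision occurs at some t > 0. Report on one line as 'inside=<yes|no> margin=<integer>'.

d = (6, 16),  |d|² = 292;  R = 1+4 = 5,  c = 292−5² = 267
v_rel = (10, -8),  |v_rel|² = 164;  v_rel·d = (10)·(6) + (-8)·(16) = -68
164·t² + 136·t + 267 = 0  ⇒  m = (-68)² − 164·267 = -39164
m = -39164 < 0,  v_rel·d = -68 < 0  ⇒  outside

inside=no margin=-39164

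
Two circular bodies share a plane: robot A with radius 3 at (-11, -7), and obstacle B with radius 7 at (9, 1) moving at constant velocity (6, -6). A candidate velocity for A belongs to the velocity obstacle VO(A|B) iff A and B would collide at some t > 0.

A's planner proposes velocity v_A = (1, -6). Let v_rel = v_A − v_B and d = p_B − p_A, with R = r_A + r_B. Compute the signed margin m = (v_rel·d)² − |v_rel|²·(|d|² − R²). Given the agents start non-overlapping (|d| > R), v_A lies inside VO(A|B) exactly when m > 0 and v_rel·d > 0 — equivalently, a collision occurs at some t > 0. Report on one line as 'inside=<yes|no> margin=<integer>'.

d = (20, 8),  |d|² = 464;  R = 3+7 = 10,  c = 464−10² = 364
v_rel = (-5, 0),  |v_rel|² = 25;  v_rel·d = (-5)·(20) + (0)·(8) = -100
25·t² + 200·t + 364 = 0  ⇒  m = (-100)² − 25·364 = 900
m = 900 > 0,  v_rel·d = -100 < 0  ⇒  outside

inside=no margin=900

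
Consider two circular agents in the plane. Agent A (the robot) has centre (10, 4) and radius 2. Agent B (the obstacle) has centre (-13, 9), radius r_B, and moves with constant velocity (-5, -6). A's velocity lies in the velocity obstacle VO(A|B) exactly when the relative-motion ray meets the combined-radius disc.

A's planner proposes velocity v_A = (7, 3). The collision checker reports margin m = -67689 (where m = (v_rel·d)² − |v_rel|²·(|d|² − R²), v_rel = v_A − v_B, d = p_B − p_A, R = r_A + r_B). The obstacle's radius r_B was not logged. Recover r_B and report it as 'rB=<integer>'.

m = -67689
d = (-23, 5);  v_rel = (12, 9),  |v_rel|² = 225
v_rel×d = (12)·(5) − (9)·(-23) = 267
since m = R²·225 − 267²:  R² = (71289 + -67689) / 225 = 16
R = √16 = 4  ⇒  r_B = 4 − 2 = 2

rB=2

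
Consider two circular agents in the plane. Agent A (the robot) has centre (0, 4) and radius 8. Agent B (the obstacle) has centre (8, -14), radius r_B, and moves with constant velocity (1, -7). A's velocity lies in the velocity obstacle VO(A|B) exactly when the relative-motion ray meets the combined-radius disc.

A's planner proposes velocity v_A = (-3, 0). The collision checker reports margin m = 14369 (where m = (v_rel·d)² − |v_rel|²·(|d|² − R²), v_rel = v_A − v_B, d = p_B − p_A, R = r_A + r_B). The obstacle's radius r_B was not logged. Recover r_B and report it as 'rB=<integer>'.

m = 14369
d = (8, -18);  v_rel = (-4, 7),  |v_rel|² = 65
v_rel×d = (-4)·(-18) − (7)·(8) = 16
since m = R²·65 − 16²:  R² = (256 + 14369) / 65 = 225
R = √225 = 15  ⇒  r_B = 15 − 8 = 7

rB=7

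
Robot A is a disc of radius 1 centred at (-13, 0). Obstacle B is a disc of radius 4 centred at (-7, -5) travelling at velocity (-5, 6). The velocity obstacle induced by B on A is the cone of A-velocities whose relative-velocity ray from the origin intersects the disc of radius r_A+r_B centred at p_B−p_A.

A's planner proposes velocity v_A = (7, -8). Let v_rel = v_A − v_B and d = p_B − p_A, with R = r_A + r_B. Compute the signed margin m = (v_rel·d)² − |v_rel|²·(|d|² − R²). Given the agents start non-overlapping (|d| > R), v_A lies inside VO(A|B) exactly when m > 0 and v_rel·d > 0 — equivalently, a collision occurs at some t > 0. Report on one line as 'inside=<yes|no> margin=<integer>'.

d = (6, -5),  |d|² = 61;  R = 1+4 = 5,  c = 61−5² = 36
v_rel = (12, -14),  |v_rel|² = 340;  v_rel·d = (12)·(6) + (-14)·(-5) = 142
340·t² − 284·t + 36 = 0  ⇒  m = 142² − 340·36 = 7924
m = 7924 > 0,  v_rel·d = 142 > 0  ⇒  inside

inside=yes margin=7924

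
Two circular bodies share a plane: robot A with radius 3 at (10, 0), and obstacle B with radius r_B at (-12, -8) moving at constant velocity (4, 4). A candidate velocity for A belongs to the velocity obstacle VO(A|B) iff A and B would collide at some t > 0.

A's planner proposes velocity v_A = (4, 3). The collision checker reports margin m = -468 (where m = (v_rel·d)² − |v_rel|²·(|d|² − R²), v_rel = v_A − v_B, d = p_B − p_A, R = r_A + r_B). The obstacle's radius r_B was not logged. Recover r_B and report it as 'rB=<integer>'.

m = -468
d = (-22, -8);  v_rel = (0, -1),  |v_rel|² = 1
v_rel×d = (0)·(-8) − (-1)·(-22) = -22
since m = R²·1 − (-22)²:  R² = (484 + -468) / 1 = 16
R = √16 = 4  ⇒  r_B = 4 − 3 = 1

rB=1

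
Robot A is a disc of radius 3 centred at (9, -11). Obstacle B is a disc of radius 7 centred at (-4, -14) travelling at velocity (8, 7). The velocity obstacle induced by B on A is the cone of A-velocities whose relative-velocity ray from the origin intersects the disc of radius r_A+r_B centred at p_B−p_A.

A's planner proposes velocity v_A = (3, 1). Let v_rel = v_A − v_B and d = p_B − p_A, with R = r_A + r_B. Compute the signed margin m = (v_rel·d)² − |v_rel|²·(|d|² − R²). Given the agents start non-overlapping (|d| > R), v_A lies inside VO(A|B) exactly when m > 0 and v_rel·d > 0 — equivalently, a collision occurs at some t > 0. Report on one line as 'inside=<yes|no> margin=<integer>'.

d = (-13, -3),  |d|² = 178;  R = 3+7 = 10,  c = 178−10² = 78
v_rel = (-5, -6),  |v_rel|² = 61;  v_rel·d = (-5)·(-13) + (-6)·(-3) = 83
61·t² − 166·t + 78 = 0  ⇒  m = 83² − 61·78 = 2131
m = 2131 > 0,  v_rel·d = 83 > 0  ⇒  inside

inside=yes margin=2131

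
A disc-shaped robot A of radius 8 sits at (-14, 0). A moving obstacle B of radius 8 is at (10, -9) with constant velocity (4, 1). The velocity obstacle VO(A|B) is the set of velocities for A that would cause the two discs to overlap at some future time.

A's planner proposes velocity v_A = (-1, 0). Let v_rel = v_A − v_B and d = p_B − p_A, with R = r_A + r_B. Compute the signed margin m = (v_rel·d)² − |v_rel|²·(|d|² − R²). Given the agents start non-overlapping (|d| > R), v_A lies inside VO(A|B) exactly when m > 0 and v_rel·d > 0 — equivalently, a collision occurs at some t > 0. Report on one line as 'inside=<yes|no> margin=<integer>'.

d = (24, -9),  |d|² = 657;  R = 8+8 = 16,  c = 657−16² = 401
v_rel = (-5, -1),  |v_rel|² = 26;  v_rel·d = (-5)·(24) + (-1)·(-9) = -111
26·t² + 222·t + 401 = 0  ⇒  m = (-111)² − 26·401 = 1895
m = 1895 > 0,  v_rel·d = -111 < 0  ⇒  outside

inside=no margin=1895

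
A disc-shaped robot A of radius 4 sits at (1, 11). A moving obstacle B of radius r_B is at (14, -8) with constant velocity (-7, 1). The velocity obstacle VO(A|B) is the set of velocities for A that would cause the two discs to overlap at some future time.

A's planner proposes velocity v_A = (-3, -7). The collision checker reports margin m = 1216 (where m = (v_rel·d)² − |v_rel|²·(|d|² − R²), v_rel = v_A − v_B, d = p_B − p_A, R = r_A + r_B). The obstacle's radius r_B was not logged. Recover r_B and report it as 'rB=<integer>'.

m = 1216
d = (13, -19);  v_rel = (4, -8),  |v_rel|² = 80
v_rel×d = (4)·(-19) − (-8)·(13) = 28
since m = R²·80 − 28²:  R² = (784 + 1216) / 80 = 25
R = √25 = 5  ⇒  r_B = 5 − 4 = 1

rB=1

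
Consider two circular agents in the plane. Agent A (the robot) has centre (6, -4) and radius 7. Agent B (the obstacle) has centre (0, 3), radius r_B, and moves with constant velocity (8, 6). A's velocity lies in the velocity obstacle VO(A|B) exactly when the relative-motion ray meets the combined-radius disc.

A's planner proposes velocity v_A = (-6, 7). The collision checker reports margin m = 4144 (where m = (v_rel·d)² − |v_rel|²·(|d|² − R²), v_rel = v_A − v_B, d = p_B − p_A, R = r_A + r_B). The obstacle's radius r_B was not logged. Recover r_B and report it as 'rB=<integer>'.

m = 4144
d = (-6, 7);  v_rel = (-14, 1),  |v_rel|² = 197
v_rel×d = (-14)·(7) − (1)·(-6) = -92
since m = R²·197 − (-92)²:  R² = (8464 + 4144) / 197 = 64
R = √64 = 8  ⇒  r_B = 8 − 7 = 1

rB=1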